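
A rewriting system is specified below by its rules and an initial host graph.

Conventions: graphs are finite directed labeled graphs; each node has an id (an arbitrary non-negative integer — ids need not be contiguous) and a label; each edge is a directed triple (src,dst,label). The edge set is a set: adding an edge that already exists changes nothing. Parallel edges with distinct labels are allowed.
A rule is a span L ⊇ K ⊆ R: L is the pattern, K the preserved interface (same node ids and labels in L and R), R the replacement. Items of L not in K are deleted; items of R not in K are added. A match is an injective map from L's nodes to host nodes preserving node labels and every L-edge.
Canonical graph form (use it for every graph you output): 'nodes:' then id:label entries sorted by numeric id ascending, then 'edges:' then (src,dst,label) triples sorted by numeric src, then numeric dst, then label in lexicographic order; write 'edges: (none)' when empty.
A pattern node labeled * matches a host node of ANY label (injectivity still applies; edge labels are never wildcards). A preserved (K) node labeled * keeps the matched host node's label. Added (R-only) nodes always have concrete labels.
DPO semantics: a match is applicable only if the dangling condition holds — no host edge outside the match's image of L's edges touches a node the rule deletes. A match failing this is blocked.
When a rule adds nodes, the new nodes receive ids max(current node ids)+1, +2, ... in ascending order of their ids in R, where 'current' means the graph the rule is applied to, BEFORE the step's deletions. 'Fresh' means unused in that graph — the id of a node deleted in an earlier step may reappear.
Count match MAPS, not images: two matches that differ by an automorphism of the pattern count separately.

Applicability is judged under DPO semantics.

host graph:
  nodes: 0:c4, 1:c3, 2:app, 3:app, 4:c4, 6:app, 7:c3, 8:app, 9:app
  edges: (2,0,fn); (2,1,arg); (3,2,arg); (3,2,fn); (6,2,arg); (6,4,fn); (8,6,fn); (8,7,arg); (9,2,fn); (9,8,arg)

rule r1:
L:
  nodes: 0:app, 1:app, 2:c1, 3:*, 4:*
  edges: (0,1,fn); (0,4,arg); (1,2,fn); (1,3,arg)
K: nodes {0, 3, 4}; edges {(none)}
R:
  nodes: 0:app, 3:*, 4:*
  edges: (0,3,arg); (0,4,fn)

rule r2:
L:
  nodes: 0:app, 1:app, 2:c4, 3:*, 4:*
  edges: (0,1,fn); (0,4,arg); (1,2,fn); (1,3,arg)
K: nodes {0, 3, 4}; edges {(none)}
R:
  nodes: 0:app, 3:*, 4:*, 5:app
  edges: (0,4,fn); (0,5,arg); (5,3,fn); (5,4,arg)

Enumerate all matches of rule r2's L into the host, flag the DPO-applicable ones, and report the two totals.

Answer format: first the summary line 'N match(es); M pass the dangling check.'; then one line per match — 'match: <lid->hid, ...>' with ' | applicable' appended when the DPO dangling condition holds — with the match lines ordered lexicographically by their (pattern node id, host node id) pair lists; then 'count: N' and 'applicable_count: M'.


2 match(es); 1 pass the dangling check.
match: 0->8, 1->6, 2->4, 3->2, 4->7 | applicable
match: 0->9, 1->2, 2->0, 3->1, 4->8
count: 2
applicable_count: 1


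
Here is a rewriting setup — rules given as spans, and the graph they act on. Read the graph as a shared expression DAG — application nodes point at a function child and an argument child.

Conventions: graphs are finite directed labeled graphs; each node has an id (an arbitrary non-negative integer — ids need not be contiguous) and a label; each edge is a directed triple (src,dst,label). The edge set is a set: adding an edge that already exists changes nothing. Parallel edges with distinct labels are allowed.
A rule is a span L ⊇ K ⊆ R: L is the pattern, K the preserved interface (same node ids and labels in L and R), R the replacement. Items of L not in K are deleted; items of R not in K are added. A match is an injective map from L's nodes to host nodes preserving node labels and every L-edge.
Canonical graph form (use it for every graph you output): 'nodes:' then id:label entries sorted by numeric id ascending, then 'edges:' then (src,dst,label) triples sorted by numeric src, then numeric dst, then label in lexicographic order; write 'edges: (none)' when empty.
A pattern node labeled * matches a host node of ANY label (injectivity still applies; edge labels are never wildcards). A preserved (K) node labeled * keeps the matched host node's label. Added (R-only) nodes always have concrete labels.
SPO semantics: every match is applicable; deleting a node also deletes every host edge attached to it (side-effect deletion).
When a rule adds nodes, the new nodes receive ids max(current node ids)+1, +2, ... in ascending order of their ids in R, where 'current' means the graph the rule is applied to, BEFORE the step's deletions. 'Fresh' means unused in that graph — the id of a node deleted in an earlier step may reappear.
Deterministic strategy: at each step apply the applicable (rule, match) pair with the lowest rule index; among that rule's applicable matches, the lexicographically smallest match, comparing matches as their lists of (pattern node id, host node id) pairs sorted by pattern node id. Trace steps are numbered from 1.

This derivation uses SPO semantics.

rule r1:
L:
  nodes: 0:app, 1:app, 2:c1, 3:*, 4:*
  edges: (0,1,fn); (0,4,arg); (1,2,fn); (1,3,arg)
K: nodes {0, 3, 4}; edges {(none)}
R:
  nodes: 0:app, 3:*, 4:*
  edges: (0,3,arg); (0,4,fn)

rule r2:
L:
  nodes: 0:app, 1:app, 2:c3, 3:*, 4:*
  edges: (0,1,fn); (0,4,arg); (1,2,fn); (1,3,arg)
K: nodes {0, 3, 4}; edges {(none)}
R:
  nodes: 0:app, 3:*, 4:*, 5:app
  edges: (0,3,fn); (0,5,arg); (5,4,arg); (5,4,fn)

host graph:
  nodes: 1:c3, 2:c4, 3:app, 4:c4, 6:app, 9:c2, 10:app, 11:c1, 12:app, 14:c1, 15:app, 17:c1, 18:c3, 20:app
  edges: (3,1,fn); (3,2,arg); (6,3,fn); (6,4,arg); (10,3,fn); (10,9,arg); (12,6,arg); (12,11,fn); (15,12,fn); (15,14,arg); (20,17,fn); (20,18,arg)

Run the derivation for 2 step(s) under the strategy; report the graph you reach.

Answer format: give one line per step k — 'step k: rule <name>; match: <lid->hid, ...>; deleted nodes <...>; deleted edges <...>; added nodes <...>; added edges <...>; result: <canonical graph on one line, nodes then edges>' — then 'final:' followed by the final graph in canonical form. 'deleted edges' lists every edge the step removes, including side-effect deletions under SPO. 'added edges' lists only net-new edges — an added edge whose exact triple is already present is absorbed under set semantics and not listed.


step 1: rule r1; match: 0->15, 1->12, 2->11, 3->6, 4->14; deleted nodes 11, 12; deleted edges (12,6,arg); (12,11,fn); (15,12,fn); (15,14,arg); added nodes (none); added edges (15,6,arg); (15,14,fn); result: nodes: 1:c3, 2:c4, 3:app, 4:c4, 6:app, 9:c2, 10:app, 14:c1, 15:app, 17:c1, 18:c3, 20:app edges: (3,1,fn); (3,2,arg); (6,3,fn); (6,4,arg); (10,3,fn); (10,9,arg); (15,6,arg); (15,14,fn); (20,17,fn); (20,18,arg)
step 2: rule r2; match: 0->6, 1->3, 2->1, 3->2, 4->4; deleted nodes 1, 3; deleted edges (3,1,fn); (3,2,arg); (6,3,fn); (6,4,arg); (10,3,fn); added nodes 21; added edges (6,2,fn); (6,21,arg); (21,4,arg); (21,4,fn); result: nodes: 2:c4, 4:c4, 6:app, 9:c2, 10:app, 14:c1, 15:app, 17:c1, 18:c3, 20:app, 21:app edges: (6,2,fn); (6,21,arg); (10,9,arg); (15,6,arg); (15,14,fn); (20,17,fn); (20,18,arg); (21,4,arg); (21,4,fn)
final:
nodes: 2:c4, 4:c4, 6:app, 9:c2, 10:app, 14:c1, 15:app, 17:c1, 18:c3, 20:app, 21:app
edges: (6,2,fn); (6,21,arg); (10,9,arg); (15,6,arg); (15,14,fn); (20,17,fn); (20,18,arg); (21,4,arg); (21,4,fn)


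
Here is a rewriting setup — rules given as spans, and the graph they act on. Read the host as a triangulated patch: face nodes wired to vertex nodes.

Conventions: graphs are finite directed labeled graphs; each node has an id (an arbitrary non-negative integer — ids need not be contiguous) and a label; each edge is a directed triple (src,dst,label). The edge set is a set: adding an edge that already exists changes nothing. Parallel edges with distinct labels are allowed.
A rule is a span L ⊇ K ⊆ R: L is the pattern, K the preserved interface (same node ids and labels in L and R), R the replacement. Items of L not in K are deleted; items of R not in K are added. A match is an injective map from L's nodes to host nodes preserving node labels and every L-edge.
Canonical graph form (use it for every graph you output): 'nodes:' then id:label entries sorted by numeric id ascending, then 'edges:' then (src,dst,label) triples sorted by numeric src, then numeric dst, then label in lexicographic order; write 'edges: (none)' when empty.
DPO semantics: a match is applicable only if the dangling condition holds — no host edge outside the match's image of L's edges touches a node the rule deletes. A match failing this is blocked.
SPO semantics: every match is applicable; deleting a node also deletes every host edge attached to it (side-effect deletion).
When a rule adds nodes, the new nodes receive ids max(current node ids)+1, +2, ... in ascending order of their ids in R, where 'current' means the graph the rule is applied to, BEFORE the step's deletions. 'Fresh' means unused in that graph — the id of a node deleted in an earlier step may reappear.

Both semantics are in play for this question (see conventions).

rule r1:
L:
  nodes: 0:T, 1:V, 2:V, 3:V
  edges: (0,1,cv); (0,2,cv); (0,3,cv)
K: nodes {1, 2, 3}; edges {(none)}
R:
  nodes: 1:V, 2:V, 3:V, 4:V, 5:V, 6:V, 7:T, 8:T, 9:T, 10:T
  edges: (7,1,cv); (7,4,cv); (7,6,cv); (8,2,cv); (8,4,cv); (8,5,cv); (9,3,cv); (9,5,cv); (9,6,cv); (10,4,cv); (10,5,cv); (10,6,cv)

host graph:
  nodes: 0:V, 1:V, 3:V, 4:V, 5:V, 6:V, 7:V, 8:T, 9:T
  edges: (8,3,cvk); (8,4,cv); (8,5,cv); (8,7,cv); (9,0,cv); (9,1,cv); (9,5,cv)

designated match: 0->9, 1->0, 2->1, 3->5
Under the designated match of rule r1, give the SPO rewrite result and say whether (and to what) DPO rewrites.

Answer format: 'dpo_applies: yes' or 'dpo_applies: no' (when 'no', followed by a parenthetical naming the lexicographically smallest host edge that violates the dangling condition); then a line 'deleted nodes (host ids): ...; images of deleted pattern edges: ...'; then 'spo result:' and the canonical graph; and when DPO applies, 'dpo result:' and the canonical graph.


dpo_applies: yes
deleted nodes (host ids): 9; images of deleted pattern edges: (9,0,cv); (9,1,cv); (9,5,cv)
spo result:
nodes: 0:V, 1:V, 3:V, 4:V, 5:V, 6:V, 7:V, 8:T, 10:V, 11:V, 12:V, 13:T, 14:T, 15:T, 16:T
edges: (8,3,cvk); (8,4,cv); (8,5,cv); (8,7,cv); (13,0,cv); (13,10,cv); (13,12,cv); (14,1,cv); (14,10,cv); (14,11,cv); (15,5,cv); (15,11,cv); (15,12,cv); (16,10,cv); (16,11,cv); (16,12,cv)
dpo result:
nodes: 0:V, 1:V, 3:V, 4:V, 5:V, 6:V, 7:V, 8:T, 10:V, 11:V, 12:V, 13:T, 14:T, 15:T, 16:T
edges: (8,3,cvk); (8,4,cv); (8,5,cv); (8,7,cv); (13,0,cv); (13,10,cv); (13,12,cv); (14,1,cv); (14,10,cv); (14,11,cv); (15,5,cv); (15,11,cv); (15,12,cv); (16,10,cv); (16,11,cv); (16,12,cv)


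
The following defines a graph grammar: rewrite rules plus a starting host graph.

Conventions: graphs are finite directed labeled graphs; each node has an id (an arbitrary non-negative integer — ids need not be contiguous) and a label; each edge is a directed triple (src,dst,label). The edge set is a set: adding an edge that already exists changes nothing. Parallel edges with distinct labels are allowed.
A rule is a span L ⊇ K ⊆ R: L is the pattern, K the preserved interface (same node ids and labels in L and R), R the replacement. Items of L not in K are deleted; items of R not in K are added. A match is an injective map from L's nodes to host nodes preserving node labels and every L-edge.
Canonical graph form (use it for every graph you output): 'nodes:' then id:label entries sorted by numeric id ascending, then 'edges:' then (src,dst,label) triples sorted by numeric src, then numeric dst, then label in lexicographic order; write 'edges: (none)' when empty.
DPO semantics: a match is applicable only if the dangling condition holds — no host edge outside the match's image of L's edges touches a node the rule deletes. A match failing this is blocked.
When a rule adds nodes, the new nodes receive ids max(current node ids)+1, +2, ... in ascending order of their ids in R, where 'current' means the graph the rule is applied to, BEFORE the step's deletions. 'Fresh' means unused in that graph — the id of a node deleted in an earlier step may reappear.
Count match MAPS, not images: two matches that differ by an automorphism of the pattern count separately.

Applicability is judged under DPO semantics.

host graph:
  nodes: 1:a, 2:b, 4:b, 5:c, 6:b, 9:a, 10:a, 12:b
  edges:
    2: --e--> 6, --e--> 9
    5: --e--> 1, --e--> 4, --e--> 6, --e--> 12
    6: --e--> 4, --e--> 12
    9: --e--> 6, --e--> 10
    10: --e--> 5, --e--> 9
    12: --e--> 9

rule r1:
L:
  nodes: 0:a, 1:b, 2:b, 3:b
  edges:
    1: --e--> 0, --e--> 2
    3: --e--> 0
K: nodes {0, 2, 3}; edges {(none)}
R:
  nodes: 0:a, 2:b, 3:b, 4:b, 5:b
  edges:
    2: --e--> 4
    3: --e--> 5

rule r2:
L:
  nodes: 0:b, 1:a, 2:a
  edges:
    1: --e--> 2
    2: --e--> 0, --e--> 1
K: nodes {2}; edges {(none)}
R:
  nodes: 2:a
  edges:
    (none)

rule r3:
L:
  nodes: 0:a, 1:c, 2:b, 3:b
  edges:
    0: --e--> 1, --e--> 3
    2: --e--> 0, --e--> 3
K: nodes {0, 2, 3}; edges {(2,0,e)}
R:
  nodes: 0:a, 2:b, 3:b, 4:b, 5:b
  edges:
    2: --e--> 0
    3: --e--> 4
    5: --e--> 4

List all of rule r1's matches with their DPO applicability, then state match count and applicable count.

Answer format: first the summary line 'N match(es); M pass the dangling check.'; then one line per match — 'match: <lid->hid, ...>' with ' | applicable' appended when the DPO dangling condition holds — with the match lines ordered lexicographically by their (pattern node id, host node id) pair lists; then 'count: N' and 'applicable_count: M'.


1 match(es); 1 pass the dangling check.
match: 0->9, 1->2, 2->6, 3->12 | applicable
count: 1
applicable_count: 1


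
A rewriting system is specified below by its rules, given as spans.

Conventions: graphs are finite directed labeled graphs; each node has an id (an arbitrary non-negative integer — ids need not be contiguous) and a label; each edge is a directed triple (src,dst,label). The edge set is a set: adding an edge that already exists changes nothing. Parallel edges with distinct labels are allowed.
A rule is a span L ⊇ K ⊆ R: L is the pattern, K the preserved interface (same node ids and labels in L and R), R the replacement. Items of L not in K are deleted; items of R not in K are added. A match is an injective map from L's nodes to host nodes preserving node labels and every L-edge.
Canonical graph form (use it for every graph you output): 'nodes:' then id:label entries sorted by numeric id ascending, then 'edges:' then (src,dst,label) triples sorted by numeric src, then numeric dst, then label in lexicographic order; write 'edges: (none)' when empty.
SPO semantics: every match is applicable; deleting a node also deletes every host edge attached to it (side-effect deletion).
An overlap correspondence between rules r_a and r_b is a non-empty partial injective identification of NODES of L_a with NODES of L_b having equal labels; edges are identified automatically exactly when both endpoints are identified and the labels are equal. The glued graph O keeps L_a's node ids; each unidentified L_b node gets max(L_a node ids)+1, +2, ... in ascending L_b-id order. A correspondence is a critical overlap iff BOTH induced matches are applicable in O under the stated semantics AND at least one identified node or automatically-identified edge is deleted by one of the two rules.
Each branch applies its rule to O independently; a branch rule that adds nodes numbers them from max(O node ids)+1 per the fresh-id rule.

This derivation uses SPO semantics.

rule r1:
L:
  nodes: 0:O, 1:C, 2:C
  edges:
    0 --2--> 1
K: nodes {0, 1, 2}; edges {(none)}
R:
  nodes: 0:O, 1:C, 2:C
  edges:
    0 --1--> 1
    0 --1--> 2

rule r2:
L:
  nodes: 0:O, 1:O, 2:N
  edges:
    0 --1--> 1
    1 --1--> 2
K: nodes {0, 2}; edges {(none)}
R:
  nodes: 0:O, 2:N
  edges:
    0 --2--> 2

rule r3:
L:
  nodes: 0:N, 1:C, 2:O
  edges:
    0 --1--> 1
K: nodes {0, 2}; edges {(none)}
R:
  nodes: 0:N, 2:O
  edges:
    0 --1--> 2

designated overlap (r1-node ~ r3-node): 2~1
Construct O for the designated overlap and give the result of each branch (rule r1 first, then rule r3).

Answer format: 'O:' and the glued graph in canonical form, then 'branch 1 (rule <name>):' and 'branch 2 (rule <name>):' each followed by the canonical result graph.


O:
nodes: 0:O, 1:C, 2:C, 3:N, 4:O
edges: (0,1,2); (3,2,1)
branch 1 (rule r1):
nodes: 0:O, 1:C, 2:C, 3:N, 4:O
edges: (0,1,1); (0,2,1); (3,2,1)
branch 2 (rule r3):
nodes: 0:O, 1:C, 3:N, 4:O
edges: (0,1,2); (3,4,1)


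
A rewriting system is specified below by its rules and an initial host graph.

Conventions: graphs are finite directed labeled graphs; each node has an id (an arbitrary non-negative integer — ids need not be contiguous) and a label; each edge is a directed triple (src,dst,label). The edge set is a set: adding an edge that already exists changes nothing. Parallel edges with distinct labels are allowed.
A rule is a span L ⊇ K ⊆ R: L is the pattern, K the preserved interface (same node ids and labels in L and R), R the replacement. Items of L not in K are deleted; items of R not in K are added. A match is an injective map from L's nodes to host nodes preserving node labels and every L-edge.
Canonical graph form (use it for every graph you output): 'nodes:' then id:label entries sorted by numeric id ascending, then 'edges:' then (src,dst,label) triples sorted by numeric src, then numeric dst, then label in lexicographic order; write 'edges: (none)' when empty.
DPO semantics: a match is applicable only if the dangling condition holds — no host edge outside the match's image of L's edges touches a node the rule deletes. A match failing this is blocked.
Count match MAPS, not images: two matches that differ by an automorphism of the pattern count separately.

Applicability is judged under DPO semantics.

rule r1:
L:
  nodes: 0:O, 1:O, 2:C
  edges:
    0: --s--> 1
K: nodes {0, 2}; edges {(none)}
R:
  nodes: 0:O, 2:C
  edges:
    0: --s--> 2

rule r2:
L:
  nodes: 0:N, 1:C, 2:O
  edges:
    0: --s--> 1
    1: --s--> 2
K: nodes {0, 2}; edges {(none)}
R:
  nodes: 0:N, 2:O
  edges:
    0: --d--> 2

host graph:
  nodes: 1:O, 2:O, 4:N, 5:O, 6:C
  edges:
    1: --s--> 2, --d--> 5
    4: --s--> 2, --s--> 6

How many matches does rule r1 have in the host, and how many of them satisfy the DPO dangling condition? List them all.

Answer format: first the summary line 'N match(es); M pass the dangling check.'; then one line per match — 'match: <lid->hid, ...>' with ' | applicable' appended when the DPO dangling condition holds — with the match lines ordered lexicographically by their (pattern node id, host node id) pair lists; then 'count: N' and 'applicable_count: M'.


1 match(es); 0 pass the dangling check.
match: 0->1, 1->2, 2->6
count: 1
applicable_count: 0


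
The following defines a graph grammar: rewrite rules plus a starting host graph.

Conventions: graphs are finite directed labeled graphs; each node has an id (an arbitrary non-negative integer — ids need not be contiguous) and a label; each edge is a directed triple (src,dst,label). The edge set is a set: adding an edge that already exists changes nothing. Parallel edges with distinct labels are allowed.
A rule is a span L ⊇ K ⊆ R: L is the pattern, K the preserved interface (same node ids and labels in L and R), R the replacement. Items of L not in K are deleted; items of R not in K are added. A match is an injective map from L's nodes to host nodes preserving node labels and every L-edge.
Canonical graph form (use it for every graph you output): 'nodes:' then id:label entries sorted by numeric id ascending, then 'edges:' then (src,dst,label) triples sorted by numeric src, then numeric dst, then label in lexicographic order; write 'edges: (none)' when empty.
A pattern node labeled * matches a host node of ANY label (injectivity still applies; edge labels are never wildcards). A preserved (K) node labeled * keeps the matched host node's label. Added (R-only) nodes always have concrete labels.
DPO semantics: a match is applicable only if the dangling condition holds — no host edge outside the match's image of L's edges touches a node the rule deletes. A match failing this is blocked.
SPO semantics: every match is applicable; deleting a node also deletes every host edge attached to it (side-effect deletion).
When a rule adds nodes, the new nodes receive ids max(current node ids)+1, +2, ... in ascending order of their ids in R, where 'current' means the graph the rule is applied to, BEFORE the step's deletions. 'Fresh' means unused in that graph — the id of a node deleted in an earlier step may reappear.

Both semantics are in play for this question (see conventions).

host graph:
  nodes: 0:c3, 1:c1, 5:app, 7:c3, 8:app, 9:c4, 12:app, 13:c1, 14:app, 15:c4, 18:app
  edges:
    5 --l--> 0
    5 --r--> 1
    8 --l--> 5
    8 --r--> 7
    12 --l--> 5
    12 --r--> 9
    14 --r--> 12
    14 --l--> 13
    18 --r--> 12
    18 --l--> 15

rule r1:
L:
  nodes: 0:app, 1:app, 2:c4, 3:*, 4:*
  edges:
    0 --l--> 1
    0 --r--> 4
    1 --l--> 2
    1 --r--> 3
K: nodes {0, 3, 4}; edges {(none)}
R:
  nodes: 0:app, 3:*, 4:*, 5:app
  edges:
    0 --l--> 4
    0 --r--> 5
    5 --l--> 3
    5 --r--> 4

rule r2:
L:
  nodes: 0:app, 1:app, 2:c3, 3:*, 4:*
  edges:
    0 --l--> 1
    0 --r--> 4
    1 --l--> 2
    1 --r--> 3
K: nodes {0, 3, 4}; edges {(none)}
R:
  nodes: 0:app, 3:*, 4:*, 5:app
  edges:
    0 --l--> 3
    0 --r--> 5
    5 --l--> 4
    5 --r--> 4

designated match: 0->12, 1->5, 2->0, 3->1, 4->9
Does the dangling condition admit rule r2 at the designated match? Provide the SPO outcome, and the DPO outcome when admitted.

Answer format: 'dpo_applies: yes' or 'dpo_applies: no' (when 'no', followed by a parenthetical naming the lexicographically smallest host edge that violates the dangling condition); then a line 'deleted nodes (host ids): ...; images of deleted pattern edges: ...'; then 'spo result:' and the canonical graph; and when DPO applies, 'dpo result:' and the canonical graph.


dpo_applies: no
(the rule deletes node 5, which keeps host edge (8,5,l) outside the match image — the dangling condition fails, DPO blocks; SPO proceeds and side-deletes such edges)
deleted nodes (host ids): 0, 5; images of deleted pattern edges: (5,0,l); (5,1,r); (12,5,l); (12,9,r)
spo result:
nodes: 1:c1, 7:c3, 8:app, 9:c4, 12:app, 13:c1, 14:app, 15:c4, 18:app, 19:app
edges: (8,7,r); (12,1,l); (12,19,r); (14,12,r); (14,13,l); (18,12,r); (18,15,l); (19,9,l); (19,9,r)


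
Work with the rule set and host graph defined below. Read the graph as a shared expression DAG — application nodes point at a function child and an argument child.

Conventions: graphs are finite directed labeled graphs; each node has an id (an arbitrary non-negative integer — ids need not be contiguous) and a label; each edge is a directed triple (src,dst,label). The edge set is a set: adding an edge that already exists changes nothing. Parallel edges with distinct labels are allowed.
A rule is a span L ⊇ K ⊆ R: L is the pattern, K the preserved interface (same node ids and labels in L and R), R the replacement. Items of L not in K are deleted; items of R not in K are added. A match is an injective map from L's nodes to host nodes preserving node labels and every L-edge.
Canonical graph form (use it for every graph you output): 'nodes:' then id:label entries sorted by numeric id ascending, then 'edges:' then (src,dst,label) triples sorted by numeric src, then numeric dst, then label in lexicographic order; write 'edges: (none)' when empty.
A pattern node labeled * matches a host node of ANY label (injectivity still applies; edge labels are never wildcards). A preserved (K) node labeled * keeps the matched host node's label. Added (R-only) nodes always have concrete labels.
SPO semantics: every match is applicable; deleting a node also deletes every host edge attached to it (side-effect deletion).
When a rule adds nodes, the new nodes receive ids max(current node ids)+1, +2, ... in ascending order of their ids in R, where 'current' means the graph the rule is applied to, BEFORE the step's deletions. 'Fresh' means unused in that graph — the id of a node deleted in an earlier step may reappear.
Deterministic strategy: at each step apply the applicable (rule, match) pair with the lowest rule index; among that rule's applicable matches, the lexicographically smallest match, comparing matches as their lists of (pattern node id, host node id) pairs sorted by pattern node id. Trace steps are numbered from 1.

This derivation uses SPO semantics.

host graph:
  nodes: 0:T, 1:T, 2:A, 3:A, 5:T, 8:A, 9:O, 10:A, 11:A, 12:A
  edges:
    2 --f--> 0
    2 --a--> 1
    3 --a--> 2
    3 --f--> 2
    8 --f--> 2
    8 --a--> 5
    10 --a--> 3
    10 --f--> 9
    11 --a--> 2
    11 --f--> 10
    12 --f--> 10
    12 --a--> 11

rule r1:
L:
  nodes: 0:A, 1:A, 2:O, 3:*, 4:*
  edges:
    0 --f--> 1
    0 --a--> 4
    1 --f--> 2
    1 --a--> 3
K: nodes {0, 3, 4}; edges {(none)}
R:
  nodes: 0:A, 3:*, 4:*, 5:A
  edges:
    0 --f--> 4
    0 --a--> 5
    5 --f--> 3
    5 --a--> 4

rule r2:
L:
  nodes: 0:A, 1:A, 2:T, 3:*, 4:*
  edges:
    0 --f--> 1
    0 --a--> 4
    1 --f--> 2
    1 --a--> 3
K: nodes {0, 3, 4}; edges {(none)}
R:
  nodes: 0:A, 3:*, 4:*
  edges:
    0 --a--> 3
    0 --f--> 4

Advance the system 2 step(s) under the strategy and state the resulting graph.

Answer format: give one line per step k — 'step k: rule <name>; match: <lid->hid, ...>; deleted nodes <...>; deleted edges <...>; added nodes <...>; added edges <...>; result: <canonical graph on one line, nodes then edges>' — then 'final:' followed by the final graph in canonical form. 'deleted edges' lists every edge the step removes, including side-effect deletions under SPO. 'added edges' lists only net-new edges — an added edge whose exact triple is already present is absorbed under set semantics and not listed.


step 1: rule r1; match: 0->11, 1->10, 2->9, 3->3, 4->2; deleted nodes 9, 10; deleted edges (10,3,a); (10,9,f); (11,2,a); (11,10,f); (12,10,f); added nodes 13; added edges (11,2,f); (11,13,a); (13,2,a); (13,3,f); result: nodes: 0:T, 1:T, 2:A, 3:A, 5:T, 8:A, 11:A, 12:A, 13:A edges: (2,0,f); (2,1,a); (3,2,a); (3,2,f); (8,2,f); (8,5,a); (11,2,f); (11,13,a); (12,11,a); (13,2,a); (13,3,f)
step 2: rule r2; match: 0->8, 1->2, 2->0, 3->1, 4->5; deleted nodes 0, 2; deleted edges (2,0,f); (2,1,a); (3,2,a); (3,2,f); (8,2,f); (8,5,a); (11,2,f); (13,2,a); added nodes (none); added edges (8,1,a); (8,5,f); result: nodes: 1:T, 3:A, 5:T, 8:A, 11:A, 12:A, 13:A edges: (8,1,a); (8,5,f); (11,13,a); (12,11,a); (13,3,f)
final:
nodes: 1:T, 3:A, 5:T, 8:A, 11:A, 12:A, 13:A
edges: (8,1,a); (8,5,f); (11,13,a); (12,11,a); (13,3,f)


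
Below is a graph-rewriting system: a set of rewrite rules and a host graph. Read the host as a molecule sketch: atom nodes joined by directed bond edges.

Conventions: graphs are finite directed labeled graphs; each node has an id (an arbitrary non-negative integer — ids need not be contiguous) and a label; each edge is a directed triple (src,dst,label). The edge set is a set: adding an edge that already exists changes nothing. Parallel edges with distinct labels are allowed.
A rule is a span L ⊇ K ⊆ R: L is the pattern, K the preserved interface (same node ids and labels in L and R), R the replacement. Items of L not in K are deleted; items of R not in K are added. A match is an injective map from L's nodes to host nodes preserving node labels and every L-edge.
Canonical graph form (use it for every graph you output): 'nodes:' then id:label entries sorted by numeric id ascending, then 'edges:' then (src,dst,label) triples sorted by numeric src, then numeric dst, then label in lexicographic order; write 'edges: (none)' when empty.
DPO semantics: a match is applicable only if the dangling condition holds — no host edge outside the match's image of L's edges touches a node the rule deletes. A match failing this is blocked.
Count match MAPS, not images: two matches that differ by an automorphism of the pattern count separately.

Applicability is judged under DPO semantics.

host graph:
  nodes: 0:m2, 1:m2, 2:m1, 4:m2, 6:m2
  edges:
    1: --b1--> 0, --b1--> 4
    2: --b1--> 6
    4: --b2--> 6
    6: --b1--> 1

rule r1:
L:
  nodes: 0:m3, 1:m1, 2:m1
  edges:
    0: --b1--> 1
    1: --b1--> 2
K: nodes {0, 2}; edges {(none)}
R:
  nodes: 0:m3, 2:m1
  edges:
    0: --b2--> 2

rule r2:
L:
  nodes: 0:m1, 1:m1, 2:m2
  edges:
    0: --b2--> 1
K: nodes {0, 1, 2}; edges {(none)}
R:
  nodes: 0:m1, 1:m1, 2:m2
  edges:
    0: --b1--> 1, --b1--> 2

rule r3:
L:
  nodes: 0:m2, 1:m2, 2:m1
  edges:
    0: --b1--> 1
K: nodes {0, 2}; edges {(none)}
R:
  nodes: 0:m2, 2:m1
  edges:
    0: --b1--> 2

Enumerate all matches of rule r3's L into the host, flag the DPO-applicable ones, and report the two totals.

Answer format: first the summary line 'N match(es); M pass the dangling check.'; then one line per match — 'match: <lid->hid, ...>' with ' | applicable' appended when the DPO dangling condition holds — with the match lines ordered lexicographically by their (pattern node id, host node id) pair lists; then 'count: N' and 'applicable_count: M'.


3 match(es); 1 pass the dangling check.
match: 0->1, 1->0, 2->2 | applicable
match: 0->1, 1->4, 2->2
match: 0->6, 1->1, 2->2
count: 3
applicable_count: 1


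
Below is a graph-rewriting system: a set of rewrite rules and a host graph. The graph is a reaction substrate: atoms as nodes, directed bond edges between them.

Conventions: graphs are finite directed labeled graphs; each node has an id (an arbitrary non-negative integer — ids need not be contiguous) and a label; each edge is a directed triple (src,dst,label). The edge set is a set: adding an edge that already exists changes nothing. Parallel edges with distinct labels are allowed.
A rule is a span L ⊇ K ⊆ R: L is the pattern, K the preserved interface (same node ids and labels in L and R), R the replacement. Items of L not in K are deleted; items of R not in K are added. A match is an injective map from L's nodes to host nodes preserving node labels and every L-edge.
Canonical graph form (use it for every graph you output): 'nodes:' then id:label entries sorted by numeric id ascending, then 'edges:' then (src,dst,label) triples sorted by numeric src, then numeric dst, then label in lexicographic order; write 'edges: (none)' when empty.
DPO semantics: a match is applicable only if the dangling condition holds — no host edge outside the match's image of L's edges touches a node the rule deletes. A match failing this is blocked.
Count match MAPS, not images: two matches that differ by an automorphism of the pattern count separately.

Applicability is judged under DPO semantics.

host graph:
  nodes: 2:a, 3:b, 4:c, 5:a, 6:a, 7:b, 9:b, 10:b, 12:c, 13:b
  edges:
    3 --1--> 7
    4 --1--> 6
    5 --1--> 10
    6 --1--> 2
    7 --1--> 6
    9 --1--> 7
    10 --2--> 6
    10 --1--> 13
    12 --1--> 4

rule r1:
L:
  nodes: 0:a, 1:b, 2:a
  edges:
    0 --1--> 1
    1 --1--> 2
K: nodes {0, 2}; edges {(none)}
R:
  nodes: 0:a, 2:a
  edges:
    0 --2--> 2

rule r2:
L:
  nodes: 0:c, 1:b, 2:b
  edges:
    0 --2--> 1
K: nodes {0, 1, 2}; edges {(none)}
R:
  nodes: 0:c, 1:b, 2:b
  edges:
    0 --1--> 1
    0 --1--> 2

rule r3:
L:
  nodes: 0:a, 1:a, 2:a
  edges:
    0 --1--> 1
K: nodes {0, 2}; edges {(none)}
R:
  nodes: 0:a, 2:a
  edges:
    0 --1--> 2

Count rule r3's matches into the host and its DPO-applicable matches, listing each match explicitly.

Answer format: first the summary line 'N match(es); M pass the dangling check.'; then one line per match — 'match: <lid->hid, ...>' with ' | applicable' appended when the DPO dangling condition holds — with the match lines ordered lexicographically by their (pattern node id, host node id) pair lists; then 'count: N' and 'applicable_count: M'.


1 match(es); 1 pass the dangling check.
match: 0->6, 1->2, 2->5 | applicable
count: 1
applicable_count: 1


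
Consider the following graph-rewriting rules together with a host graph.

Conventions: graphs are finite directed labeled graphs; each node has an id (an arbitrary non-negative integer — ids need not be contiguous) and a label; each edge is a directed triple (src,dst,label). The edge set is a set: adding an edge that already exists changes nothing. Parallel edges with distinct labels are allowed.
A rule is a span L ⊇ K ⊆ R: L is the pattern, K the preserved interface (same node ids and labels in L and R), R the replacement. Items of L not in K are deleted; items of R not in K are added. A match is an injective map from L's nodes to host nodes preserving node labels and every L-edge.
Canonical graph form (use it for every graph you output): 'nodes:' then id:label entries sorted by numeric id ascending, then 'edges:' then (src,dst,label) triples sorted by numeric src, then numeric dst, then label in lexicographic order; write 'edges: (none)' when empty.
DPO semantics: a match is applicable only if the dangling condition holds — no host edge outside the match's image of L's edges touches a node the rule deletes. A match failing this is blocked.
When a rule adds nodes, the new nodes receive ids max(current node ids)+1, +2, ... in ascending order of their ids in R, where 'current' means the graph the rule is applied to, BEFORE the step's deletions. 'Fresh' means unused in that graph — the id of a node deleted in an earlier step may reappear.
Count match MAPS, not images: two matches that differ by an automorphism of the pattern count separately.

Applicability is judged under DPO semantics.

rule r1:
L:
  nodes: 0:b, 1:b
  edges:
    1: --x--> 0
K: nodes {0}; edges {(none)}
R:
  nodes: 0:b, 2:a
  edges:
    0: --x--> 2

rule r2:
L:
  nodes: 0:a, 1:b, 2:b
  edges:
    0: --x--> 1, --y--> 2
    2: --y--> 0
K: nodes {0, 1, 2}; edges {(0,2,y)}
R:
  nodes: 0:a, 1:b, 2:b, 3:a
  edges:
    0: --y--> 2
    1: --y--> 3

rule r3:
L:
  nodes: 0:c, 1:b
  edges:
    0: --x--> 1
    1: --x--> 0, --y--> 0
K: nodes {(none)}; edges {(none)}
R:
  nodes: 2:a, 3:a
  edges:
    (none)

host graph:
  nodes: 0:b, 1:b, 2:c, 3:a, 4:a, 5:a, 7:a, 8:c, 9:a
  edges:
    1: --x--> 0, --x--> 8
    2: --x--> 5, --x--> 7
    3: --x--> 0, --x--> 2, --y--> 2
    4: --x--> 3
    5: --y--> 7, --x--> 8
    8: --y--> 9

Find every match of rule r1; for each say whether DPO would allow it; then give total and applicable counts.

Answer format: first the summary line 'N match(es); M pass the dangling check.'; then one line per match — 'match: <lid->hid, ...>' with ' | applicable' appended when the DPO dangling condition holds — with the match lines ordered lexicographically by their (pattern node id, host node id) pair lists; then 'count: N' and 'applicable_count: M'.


1 match(es); 0 pass the dangling check.
match: 0->0, 1->1
count: 1
applicable_count: 0


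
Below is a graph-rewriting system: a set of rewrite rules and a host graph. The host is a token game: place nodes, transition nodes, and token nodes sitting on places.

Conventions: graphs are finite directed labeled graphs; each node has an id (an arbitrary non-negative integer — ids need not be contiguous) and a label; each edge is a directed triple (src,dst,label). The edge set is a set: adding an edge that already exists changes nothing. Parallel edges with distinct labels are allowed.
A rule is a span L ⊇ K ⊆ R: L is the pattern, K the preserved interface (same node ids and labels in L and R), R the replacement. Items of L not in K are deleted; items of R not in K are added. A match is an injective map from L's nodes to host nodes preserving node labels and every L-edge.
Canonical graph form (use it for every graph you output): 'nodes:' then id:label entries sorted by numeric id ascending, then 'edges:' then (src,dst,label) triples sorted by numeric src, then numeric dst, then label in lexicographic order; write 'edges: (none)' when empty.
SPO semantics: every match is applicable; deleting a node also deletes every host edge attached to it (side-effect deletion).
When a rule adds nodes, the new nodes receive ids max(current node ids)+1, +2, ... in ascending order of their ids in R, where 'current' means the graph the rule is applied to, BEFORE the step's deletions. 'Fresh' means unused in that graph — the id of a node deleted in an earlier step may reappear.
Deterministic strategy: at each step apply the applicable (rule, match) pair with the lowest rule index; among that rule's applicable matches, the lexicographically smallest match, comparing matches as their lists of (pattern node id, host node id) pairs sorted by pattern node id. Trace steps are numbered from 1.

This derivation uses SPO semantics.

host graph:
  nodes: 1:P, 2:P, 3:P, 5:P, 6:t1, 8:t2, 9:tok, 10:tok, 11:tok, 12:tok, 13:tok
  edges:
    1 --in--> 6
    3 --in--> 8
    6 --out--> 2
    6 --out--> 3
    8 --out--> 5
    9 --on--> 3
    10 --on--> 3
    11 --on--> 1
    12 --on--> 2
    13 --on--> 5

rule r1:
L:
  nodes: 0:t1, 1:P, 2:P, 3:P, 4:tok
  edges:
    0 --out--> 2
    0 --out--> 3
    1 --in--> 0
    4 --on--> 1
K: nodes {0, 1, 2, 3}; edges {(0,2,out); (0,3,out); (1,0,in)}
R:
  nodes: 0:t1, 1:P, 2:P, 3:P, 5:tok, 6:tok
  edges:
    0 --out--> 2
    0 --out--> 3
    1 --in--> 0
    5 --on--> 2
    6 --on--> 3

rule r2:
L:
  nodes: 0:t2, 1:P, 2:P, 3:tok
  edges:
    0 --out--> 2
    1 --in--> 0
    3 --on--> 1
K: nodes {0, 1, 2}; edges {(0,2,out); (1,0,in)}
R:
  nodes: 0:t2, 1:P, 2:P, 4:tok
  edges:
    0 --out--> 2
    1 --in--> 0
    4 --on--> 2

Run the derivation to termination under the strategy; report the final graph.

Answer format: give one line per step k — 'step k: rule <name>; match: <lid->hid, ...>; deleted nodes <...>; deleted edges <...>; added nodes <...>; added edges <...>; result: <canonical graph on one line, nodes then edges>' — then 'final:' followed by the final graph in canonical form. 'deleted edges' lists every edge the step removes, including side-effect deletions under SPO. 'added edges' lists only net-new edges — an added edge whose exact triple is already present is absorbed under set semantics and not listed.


step 1: rule r1; match: 0->6, 1->1, 2->2, 3->3, 4->11; deleted nodes 11; deleted edges (11,1,on); added nodes 14, 15; added edges (14,2,on); (15,3,on); result: nodes: 1:P, 2:P, 3:P, 5:P, 6:t1, 8:t2, 9:tok, 10:tok, 12:tok, 13:tok, 14:tok, 15:tok edges: (1,6,in); (3,8,in); (6,2,out); (6,3,out); (8,5,out); (9,3,on); (10,3,on); (12,2,on); (13,5,on); (14,2,on); (15,3,on)
step 2: rule r2; match: 0->8, 1->3, 2->5, 3->9; deleted nodes 9; deleted edges (9,3,on); added nodes 16; added edges (16,5,on); result: nodes: 1:P, 2:P, 3:P, 5:P, 6:t1, 8:t2, 10:tok, 12:tok, 13:tok, 14:tok, 15:tok, 16:tok edges: (1,6,in); (3,8,in); (6,2,out); (6,3,out); (8,5,out); (10,3,on); (12,2,on); (13,5,on); (14,2,on); (15,3,on); (16,5,on)
step 3: rule r2; match: 0->8, 1->3, 2->5, 3->10; deleted nodes 10; deleted edges (10,3,on); added nodes 17; added edges (17,5,on); result: nodes: 1:P, 2:P, 3:P, 5:P, 6:t1, 8:t2, 12:tok, 13:tok, 14:tok, 15:tok, 16:tok, 17:tok edges: (1,6,in); (3,8,in); (6,2,out); (6,3,out); (8,5,out); (12,2,on); (13,5,on); (14,2,on); (15,3,on); (16,5,on); (17,5,on)
step 4: rule r2; match: 0->8, 1->3, 2->5, 3->15; deleted nodes 15; deleted edges (15,3,on); added nodes 18; added edges (18,5,on); result: nodes: 1:P, 2:P, 3:P, 5:P, 6:t1, 8:t2, 12:tok, 13:tok, 14:tok, 16:tok, 17:tok, 18:tok edges: (1,6,in); (3,8,in); (6,2,out); (6,3,out); (8,5,out); (12,2,on); (13,5,on); (14,2,on); (16,5,on); (17,5,on); (18,5,on)
final:
nodes: 1:P, 2:P, 3:P, 5:P, 6:t1, 8:t2, 12:tok, 13:tok, 14:tok, 16:tok, 17:tok, 18:tok
edges: (1,6,in); (3,8,in); (6,2,out); (6,3,out); (8,5,out); (12,2,on); (13,5,on); (14,2,on); (16,5,on); (17,5,on); (18,5,on)


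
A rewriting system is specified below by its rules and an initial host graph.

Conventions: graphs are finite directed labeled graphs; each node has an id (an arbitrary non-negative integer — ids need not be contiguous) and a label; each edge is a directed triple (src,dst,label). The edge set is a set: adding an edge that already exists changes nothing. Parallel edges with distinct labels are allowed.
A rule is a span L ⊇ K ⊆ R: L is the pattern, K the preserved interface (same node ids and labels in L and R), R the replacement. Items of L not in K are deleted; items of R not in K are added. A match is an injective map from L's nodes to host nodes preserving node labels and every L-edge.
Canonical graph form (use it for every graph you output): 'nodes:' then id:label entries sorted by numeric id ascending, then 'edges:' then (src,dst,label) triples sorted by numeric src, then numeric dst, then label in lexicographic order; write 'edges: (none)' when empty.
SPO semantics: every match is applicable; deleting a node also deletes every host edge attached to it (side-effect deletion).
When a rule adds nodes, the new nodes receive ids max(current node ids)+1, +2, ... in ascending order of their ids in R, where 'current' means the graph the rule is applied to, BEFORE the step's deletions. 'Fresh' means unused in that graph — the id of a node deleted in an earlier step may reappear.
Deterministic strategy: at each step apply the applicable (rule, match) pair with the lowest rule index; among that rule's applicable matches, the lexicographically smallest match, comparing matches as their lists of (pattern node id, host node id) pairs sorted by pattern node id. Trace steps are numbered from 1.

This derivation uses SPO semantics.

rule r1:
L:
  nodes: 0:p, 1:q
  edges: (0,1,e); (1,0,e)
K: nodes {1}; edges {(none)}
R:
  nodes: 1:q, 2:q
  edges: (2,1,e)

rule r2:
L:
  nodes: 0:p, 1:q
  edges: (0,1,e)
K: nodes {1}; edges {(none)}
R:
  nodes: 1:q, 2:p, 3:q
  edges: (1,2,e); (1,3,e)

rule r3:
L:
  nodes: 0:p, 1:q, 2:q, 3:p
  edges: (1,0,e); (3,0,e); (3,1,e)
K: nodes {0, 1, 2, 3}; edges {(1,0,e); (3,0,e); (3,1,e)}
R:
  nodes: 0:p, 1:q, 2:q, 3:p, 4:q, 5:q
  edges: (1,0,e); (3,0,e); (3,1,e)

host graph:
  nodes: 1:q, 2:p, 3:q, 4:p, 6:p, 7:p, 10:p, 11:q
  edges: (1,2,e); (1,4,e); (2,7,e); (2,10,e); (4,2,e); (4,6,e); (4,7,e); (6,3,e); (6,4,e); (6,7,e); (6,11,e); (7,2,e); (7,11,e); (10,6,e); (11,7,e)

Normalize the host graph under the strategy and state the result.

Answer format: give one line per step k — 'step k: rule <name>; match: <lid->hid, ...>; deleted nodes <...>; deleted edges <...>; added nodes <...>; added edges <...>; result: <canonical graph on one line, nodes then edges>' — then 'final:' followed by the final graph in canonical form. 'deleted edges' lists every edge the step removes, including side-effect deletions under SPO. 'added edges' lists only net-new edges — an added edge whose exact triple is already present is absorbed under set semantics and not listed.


step 1: rule r1; match: 0->7, 1->11; deleted nodes 7; deleted edges (2,7,e); (4,7,e); (6,7,e); (7,2,e); (7,11,e); (11,7,e); added nodes 12; added edges (12,11,e); result: nodes: 1:q, 2:p, 3:q, 4:p, 6:p, 10:p, 11:q, 12:q edges: (1,2,e); (1,4,e); (2,10,e); (4,2,e); (4,6,e); (6,3,e); (6,4,e); (6,11,e); (10,6,e); (12,11,e)
step 2: rule r2; match: 0->6, 1->3; deleted nodes 6; deleted edges (4,6,e); (6,3,e); (6,4,e); (6,11,e); (10,6,e); added nodes 13, 14; added edges (3,13,e); (3,14,e); result: nodes: 1:q, 2:p, 3:q, 4:p, 10:p, 11:q, 12:q, 13:p, 14:q edges: (1,2,e); (1,4,e); (2,10,e); (3,13,e); (3,14,e); (4,2,e); (12,11,e)
final:
nodes: 1:q, 2:p, 3:q, 4:p, 10:p, 11:q, 12:q, 13:p, 14:q
edges: (1,2,e); (1,4,e); (2,10,e); (3,13,e); (3,14,e); (4,2,e); (12,11,e)
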